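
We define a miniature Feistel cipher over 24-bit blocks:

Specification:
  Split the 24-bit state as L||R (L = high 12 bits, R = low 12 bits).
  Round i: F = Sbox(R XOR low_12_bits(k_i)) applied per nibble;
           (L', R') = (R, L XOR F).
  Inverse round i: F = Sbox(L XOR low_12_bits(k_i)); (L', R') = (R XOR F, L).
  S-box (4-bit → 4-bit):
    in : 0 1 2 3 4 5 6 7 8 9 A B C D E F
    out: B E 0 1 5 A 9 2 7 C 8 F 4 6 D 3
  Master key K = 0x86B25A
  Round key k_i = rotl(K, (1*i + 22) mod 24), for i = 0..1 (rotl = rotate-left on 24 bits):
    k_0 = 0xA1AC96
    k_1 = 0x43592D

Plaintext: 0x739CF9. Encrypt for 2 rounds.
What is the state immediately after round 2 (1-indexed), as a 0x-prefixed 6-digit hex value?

s_0 = plaintext = 0x739CF9
s_1 = Round(s_0, k_0) = 0xCF9CAA
s_2 = Round(s_1, k_1) = 0xCAA68B

0xCAA68B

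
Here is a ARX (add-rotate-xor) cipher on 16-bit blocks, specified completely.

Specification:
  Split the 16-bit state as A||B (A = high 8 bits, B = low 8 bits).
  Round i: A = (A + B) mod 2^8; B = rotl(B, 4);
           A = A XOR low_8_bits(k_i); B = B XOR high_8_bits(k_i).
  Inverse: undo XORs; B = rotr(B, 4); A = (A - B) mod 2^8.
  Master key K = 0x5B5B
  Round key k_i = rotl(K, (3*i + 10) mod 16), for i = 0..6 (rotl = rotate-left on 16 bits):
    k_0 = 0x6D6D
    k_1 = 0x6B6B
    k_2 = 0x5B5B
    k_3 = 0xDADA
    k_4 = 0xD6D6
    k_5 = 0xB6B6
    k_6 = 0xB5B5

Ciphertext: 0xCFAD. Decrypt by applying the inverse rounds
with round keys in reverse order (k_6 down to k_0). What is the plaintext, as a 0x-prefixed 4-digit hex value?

0x5F88

s_0 = ciphertext = 0xCFAD
s_1 = InvRound(s_0, k_6) = 0xF981
s_2 = InvRound(s_1, k_5) = 0xDC73
s_3 = InvRound(s_2, k_4) = 0xB05A
s_4 = InvRound(s_3, k_3) = 0x6208
s_5 = InvRound(s_4, k_2) = 0x0435
s_6 = InvRound(s_5, k_1) = 0x8AE5
s_7 = InvRound(s_6, k_0) = 0x5F88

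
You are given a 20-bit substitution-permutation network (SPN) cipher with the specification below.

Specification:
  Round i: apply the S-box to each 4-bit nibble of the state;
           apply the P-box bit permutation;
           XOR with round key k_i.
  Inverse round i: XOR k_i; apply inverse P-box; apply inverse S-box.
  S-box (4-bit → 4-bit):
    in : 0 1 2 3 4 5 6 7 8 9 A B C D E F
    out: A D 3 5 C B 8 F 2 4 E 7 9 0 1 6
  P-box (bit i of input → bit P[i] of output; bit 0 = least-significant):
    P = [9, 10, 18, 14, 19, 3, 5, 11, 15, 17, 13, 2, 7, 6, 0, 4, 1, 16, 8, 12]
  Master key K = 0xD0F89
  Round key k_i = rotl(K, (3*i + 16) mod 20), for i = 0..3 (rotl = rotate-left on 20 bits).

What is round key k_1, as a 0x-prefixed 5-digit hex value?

0xE87C4

K = 0xD0F89
k_0 = rotl(K, (3*0+16) mod 20) = rotl(K, 16) = 0x9D0F8
k_1 = rotl(K, (3*1+16) mod 20) = rotl(K, 19) = 0xE87C4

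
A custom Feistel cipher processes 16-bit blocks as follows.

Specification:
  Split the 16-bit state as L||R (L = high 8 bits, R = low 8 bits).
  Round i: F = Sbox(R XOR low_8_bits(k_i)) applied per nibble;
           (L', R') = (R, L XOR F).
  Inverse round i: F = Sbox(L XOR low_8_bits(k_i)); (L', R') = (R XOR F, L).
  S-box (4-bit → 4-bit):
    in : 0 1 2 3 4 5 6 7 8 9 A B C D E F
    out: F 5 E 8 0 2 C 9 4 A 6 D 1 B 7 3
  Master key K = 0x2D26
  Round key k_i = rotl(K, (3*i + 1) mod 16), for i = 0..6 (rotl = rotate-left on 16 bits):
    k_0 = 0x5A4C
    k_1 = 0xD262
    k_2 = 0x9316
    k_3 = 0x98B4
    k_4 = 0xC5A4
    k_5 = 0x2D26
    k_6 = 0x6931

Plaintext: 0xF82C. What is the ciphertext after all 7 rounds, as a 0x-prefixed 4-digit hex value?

s_0 = plaintext = 0xF82C
s_1 = Round(s_0, k_0) = 0x2C37
s_2 = Round(s_1, k_1) = 0x370E
s_3 = Round(s_2, k_2) = 0x0E63
s_4 = Round(s_3, k_3) = 0x63B7
s_5 = Round(s_4, k_4) = 0xB73B
s_6 = Round(s_5, k_5) = 0x3BEC
s_7 = Round(s_6, k_6) = 0xEC80

0xEC80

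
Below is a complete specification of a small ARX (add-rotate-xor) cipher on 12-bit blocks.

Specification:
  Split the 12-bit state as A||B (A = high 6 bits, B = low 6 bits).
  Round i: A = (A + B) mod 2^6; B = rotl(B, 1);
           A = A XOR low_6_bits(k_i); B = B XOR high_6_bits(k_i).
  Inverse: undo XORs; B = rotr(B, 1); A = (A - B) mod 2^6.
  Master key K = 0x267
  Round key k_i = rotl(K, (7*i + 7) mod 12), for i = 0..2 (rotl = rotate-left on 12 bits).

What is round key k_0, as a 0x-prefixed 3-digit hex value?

0x393

K = 0x267
k_0 = rotl(K, (7*0+7) mod 12) = rotl(K, 7) = 0x393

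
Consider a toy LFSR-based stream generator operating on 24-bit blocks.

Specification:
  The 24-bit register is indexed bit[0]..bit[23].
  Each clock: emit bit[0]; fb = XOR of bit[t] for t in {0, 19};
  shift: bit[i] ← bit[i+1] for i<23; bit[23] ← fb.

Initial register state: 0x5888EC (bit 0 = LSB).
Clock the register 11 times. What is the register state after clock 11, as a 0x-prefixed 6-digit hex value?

0x00EB11

reg_0 = 0x5888EC
clock 1: out=0, reg = 0xAC4476
clock 2: out=0, reg = 0xD6223B
clock 3: out=1, reg = 0xEB111D
clock 4: out=1, reg = 0x75888E
clock 5: out=0, reg = 0x3AC447
clock 6: out=1, reg = 0x1D6223
clock 7: out=1, reg = 0x0EB111
clock 8: out=1, reg = 0x075888
clock 9: out=0, reg = 0x03AC44
clock 10: out=0, reg = 0x01D622
clock 11: out=0, reg = 0x00EB11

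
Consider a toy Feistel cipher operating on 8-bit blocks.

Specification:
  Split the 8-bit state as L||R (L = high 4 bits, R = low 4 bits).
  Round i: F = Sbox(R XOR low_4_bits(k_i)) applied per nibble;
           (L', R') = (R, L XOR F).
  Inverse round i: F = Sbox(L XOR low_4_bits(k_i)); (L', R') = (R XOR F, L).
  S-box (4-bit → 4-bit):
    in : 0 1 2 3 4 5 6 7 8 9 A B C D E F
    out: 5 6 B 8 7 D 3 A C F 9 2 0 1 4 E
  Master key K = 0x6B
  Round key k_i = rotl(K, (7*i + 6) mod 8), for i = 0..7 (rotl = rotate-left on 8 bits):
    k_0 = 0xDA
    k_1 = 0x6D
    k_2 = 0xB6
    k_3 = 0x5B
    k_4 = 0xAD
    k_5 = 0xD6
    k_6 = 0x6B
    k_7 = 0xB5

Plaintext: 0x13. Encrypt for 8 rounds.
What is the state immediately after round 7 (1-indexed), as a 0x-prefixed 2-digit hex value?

s_0 = plaintext = 0x13
s_1 = Round(s_0, k_0) = 0x3E
s_2 = Round(s_1, k_1) = 0xEB
s_3 = Round(s_2, k_2) = 0xBF
s_4 = Round(s_3, k_3) = 0xFC
s_5 = Round(s_4, k_4) = 0xC9
s_6 = Round(s_5, k_5) = 0x92
s_7 = Round(s_6, k_6) = 0x26
s_8 = Round(s_7, k_7) = 0x6A

0x26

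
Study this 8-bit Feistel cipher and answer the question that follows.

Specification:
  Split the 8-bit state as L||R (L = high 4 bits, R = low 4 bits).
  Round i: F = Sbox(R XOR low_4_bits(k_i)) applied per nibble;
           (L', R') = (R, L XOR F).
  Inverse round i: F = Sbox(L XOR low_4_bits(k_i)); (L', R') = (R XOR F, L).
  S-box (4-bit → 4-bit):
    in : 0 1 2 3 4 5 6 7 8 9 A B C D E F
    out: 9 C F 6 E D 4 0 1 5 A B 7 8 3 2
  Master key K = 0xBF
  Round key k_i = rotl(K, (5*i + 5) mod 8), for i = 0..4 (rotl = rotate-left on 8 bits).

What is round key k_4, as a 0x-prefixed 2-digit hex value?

K = 0xBF
k_0 = rotl(K, (5*0+5) mod 8) = rotl(K, 5) = 0xF7
k_1 = rotl(K, (5*1+5) mod 8) = rotl(K, 2) = 0xFE
k_2 = rotl(K, (5*2+5) mod 8) = rotl(K, 7) = 0xDF
k_3 = rotl(K, (5*3+5) mod 8) = rotl(K, 4) = 0xFB
k_4 = rotl(K, (5*4+5) mod 8) = rotl(K, 1) = 0x7F

0x7F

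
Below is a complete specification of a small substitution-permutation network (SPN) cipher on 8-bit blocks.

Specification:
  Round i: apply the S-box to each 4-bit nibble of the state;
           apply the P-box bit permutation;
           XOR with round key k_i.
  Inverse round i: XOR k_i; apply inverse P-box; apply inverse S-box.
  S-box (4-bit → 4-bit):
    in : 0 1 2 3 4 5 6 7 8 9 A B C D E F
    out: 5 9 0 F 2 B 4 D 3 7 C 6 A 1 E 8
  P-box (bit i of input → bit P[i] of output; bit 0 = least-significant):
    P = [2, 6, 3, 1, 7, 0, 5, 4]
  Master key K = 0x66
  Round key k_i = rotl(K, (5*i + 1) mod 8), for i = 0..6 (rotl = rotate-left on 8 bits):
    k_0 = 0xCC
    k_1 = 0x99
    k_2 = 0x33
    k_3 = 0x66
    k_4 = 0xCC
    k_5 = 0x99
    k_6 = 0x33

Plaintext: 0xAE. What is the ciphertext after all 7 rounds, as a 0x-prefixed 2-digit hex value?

0x4B

s_0 = plaintext = 0xAE
s_1 = Round(s_0, k_0) = 0xB6
s_2 = Round(s_1, k_1) = 0xB0
s_3 = Round(s_2, k_2) = 0x1E
s_4 = Round(s_3, k_3) = 0xBC
s_5 = Round(s_4, k_4) = 0xAF
s_6 = Round(s_5, k_5) = 0xAB
s_7 = Round(s_6, k_6) = 0x4B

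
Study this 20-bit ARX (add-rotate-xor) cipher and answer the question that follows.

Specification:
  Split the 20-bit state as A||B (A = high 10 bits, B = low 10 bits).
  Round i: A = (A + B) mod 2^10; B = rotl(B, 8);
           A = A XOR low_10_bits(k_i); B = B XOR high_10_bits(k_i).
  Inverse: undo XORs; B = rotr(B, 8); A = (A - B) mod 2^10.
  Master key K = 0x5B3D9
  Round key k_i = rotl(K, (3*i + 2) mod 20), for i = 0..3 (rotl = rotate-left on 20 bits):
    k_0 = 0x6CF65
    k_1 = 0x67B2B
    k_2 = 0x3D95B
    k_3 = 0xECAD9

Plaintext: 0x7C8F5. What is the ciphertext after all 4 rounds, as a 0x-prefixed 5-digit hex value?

s_0 = plaintext = 0x7C8F5
s_1 = Round(s_0, k_0) = 0x6088E
s_2 = Round(s_1, k_1) = 0x4EFBD
s_3 = Round(s_2, k_2) = 0x68D19
s_4 = Round(s_3, k_3) = 0x196F4

0x196F4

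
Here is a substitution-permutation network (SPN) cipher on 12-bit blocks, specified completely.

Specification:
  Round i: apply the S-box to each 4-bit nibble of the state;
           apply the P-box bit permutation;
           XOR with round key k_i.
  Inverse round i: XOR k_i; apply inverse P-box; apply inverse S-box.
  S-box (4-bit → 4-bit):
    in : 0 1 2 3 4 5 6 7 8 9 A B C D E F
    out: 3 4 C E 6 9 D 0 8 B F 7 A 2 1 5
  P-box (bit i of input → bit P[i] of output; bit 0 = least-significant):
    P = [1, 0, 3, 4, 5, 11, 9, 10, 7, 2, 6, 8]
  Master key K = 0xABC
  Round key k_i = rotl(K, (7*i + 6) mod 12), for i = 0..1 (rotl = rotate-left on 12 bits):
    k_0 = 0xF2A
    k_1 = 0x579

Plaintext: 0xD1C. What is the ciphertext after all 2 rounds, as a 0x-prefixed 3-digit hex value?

s_0 = plaintext = 0xD1C
s_1 = Round(s_0, k_0) = 0xD3F
s_2 = Round(s_1, k_1) = 0xB77

0xB77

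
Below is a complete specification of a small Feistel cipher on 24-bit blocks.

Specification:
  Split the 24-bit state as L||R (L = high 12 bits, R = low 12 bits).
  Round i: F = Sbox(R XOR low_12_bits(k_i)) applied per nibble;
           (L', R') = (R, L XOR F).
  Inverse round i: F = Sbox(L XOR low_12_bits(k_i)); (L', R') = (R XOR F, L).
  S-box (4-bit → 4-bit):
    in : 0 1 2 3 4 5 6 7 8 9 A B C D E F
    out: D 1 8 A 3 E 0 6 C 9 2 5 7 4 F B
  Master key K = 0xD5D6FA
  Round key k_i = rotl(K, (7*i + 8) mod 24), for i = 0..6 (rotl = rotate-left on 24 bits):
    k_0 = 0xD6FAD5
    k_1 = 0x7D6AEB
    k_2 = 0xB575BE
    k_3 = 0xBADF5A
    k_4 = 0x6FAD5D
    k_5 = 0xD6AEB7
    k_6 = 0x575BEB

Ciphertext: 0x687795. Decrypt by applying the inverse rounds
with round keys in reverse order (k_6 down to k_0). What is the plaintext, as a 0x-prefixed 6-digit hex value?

s_0 = ciphertext = 0x687795
s_1 = InvRound(s_0, k_6) = 0x392687
s_2 = InvRound(s_1, k_5) = 0x209392
s_3 = InvRound(s_2, k_4) = 0x871209
s_4 = InvRound(s_3, k_3) = 0x48C871
s_5 = InvRound(s_4, k_2) = 0x9D948C
s_6 = InvRound(s_5, k_1) = 0xE249D9
s_7 = InvRound(s_6, k_0) = 0xA68E24

0xA68E24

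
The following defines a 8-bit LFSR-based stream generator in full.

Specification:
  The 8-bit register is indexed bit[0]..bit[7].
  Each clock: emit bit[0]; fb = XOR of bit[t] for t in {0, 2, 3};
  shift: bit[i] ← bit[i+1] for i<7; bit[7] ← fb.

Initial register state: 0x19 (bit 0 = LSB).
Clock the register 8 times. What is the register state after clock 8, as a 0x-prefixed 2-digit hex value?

reg_0 = 0x19
clock 1: out=1, reg = 0x0C
clock 2: out=0, reg = 0x06
clock 3: out=0, reg = 0x83
clock 4: out=1, reg = 0xC1
clock 5: out=1, reg = 0xE0
clock 6: out=0, reg = 0x70
clock 7: out=0, reg = 0x38
clock 8: out=0, reg = 0x9C

0x9C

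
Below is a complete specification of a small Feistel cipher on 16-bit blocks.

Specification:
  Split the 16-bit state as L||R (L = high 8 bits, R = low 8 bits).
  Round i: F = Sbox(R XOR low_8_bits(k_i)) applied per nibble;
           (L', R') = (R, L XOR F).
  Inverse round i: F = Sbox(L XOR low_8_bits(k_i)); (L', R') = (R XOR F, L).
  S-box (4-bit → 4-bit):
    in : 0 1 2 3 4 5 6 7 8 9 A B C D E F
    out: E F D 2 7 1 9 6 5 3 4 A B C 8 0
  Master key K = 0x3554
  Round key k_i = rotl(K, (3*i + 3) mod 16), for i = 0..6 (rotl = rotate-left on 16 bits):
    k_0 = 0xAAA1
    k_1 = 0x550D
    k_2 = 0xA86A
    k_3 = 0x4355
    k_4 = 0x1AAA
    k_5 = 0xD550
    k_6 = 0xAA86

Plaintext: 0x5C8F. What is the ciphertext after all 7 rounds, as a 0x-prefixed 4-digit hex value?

s_0 = plaintext = 0x5C8F
s_1 = Round(s_0, k_0) = 0x8F84
s_2 = Round(s_1, k_1) = 0x84DC
s_3 = Round(s_2, k_2) = 0xDC2D
s_4 = Round(s_3, k_3) = 0x2DB9
s_5 = Round(s_4, k_4) = 0xB9DF
s_6 = Round(s_5, k_5) = 0xDFE9
s_7 = Round(s_6, k_6) = 0xE94F

0xE94F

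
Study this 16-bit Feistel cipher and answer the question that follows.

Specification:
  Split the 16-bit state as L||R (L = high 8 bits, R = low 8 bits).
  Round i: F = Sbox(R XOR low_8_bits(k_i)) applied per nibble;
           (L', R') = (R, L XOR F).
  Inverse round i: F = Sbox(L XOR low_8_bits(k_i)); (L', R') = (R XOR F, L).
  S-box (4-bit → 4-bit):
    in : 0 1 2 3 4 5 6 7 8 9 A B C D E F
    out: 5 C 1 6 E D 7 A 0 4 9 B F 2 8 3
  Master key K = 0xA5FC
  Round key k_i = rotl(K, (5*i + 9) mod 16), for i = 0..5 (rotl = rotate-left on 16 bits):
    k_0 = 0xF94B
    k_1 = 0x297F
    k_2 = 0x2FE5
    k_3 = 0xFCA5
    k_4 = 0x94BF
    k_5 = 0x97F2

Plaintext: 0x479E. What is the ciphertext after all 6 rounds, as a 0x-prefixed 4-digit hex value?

0x3206

s_0 = plaintext = 0x479E
s_1 = Round(s_0, k_0) = 0x9E6A
s_2 = Round(s_1, k_1) = 0x6A53
s_3 = Round(s_2, k_2) = 0x53DD
s_4 = Round(s_3, k_3) = 0xDDF3
s_5 = Round(s_4, k_4) = 0xF332
s_6 = Round(s_5, k_5) = 0x3206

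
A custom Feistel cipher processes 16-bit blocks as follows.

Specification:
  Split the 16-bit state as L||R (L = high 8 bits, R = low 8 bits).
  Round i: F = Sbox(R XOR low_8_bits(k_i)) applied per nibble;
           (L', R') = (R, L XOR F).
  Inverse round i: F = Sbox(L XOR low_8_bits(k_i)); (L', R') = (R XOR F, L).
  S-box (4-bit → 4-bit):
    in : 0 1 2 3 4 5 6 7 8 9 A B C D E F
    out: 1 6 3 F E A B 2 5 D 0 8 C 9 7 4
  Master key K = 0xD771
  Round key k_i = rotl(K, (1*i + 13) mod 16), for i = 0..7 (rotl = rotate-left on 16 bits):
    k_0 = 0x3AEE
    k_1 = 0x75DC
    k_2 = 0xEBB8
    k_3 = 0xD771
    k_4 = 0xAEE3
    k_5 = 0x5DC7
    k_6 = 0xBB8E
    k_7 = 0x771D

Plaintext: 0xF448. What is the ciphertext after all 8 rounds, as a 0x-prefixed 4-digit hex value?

s_0 = plaintext = 0xF448
s_1 = Round(s_0, k_0) = 0x48FF
s_2 = Round(s_1, k_1) = 0xFF77
s_3 = Round(s_2, k_2) = 0x773B
s_4 = Round(s_3, k_3) = 0x3B97
s_5 = Round(s_4, k_4) = 0x9715
s_6 = Round(s_5, k_5) = 0x1504
s_7 = Round(s_6, k_6) = 0x0445
s_8 = Round(s_7, k_7) = 0x45A1

0x45A1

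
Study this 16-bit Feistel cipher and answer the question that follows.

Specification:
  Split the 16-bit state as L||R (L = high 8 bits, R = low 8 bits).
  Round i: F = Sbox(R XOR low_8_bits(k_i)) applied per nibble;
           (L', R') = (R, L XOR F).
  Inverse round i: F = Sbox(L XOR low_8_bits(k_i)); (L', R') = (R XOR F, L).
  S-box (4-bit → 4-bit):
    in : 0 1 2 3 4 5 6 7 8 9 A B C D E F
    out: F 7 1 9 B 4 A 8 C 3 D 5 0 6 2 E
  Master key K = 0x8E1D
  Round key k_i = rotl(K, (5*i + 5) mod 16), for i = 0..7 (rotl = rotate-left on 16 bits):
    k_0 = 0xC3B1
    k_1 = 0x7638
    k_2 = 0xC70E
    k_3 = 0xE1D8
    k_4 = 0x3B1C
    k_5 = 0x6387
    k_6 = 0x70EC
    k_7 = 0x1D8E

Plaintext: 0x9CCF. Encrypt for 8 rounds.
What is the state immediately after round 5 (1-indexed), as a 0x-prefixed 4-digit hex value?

0x0C04

s_0 = plaintext = 0x9CCF
s_1 = Round(s_0, k_0) = 0xCF1E
s_2 = Round(s_1, k_1) = 0x1ED5
s_3 = Round(s_2, k_2) = 0xD57B
s_4 = Round(s_3, k_3) = 0x7B0C
s_5 = Round(s_4, k_4) = 0x0C04
s_6 = Round(s_5, k_5) = 0x04C5
s_7 = Round(s_6, k_6) = 0xC517
s_8 = Round(s_7, k_7) = 0x17F6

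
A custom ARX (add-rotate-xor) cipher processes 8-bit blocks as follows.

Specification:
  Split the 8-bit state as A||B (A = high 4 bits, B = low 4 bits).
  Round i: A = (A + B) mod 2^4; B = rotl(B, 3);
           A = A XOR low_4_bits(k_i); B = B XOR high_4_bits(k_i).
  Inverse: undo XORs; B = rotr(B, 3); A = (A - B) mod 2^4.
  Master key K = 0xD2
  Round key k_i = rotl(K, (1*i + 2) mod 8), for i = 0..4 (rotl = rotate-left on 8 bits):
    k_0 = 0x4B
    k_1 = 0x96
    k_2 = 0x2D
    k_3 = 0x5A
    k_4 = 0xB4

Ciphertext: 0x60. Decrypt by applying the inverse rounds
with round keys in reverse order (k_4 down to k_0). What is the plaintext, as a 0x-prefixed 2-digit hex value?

0x6D

s_0 = ciphertext = 0x60
s_1 = InvRound(s_0, k_4) = 0xB7
s_2 = InvRound(s_1, k_3) = 0xD4
s_3 = InvRound(s_2, k_2) = 0x4C
s_4 = InvRound(s_3, k_1) = 0x8A
s_5 = InvRound(s_4, k_0) = 0x6D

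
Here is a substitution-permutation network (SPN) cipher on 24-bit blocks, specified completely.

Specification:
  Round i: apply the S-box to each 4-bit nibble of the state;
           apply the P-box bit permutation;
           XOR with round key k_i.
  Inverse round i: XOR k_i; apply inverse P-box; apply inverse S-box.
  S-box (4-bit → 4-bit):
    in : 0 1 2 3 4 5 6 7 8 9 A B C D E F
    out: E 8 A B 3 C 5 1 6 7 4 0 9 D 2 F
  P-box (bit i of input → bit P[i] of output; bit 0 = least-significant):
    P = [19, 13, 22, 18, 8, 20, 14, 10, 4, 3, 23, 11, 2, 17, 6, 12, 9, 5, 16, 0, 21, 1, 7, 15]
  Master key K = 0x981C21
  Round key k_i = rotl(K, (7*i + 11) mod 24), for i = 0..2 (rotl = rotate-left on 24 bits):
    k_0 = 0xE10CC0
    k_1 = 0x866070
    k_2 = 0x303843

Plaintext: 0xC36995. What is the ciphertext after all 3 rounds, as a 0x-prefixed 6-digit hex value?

s_0 = plaintext = 0xC36995
s_1 = Round(s_0, k_0) = 0x15CFBD
s_2 = Round(s_1, k_1) = 0x4BF86D
s_3 = Round(s_2, k_2) = 0xDE690D

0xDE690D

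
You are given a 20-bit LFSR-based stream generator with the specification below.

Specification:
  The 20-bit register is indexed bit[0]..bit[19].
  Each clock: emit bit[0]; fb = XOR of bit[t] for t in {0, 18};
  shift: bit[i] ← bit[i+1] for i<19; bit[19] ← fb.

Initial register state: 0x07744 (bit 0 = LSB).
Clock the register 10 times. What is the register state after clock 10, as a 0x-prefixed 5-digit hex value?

reg_0 = 0x07744
clock 1: out=0, reg = 0x03BA2
clock 2: out=0, reg = 0x01DD1
clock 3: out=1, reg = 0x80EE8
clock 4: out=0, reg = 0x40774
clock 5: out=0, reg = 0xA03BA
clock 6: out=0, reg = 0x501DD
clock 7: out=1, reg = 0x280EE
clock 8: out=0, reg = 0x14077
clock 9: out=1, reg = 0x8A03B
clock 10: out=1, reg = 0xC501D

0xC501D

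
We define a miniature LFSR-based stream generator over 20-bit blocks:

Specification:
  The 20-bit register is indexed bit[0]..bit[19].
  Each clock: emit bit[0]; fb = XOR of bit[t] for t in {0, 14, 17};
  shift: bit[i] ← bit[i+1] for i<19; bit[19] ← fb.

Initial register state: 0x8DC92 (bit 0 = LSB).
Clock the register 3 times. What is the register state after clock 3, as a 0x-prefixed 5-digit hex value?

reg_0 = 0x8DC92
clock 1: out=0, reg = 0xC6E49
clock 2: out=1, reg = 0x63724
clock 3: out=0, reg = 0xB1B92

0xB1B92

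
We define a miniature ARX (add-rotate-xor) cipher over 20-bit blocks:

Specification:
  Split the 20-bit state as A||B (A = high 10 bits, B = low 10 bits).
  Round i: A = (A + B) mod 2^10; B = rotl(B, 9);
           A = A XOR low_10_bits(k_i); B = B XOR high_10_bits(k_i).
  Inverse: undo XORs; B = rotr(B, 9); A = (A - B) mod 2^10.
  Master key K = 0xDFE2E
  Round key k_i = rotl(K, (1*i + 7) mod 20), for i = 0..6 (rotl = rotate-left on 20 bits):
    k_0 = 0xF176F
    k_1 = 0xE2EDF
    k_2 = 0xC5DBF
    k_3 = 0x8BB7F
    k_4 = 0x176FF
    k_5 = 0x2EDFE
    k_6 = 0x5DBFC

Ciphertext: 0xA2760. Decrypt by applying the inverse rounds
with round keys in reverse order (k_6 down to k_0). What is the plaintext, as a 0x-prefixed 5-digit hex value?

0x6B1D9

s_0 = ciphertext = 0xA2760
s_1 = InvRound(s_0, k_6) = 0x5202D
s_2 = InvRound(s_1, k_5) = 0xE292C
s_3 = InvRound(s_2, k_4) = 0xA4EE2
s_4 = InvRound(s_3, k_3) = 0x15198
s_5 = InvRound(s_4, k_2) = 0x3311F
s_6 = InvRound(s_5, k_1) = 0x3A929
s_7 = InvRound(s_6, k_0) = 0x6B1D9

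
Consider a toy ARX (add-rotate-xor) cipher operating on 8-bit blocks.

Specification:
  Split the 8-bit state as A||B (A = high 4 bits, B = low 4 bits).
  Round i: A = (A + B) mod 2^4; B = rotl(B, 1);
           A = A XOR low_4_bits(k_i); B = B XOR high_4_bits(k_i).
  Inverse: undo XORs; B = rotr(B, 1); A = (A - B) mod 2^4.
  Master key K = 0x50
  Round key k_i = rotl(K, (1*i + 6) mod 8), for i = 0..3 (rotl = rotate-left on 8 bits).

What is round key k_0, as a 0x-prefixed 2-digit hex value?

0x14

K = 0x50
k_0 = rotl(K, (1*0+6) mod 8) = rotl(K, 6) = 0x14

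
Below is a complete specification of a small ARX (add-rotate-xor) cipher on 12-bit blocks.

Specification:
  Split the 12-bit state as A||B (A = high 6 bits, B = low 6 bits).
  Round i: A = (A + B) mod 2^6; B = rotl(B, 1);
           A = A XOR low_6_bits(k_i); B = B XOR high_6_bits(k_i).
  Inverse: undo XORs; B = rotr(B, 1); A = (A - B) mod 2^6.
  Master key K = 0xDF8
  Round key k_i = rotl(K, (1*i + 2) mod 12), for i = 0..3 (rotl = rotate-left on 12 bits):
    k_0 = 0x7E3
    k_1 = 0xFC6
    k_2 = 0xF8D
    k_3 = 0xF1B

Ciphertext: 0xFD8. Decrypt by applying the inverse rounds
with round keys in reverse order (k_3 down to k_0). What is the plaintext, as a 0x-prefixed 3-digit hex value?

s_0 = ciphertext = 0xFD8
s_1 = InvRound(s_0, k_3) = 0x492
s_2 = InvRound(s_1, k_2) = 0x256
s_3 = InvRound(s_2, k_1) = 0x6F4
s_4 = InvRound(s_3, k_0) = 0x0F5

0x0F5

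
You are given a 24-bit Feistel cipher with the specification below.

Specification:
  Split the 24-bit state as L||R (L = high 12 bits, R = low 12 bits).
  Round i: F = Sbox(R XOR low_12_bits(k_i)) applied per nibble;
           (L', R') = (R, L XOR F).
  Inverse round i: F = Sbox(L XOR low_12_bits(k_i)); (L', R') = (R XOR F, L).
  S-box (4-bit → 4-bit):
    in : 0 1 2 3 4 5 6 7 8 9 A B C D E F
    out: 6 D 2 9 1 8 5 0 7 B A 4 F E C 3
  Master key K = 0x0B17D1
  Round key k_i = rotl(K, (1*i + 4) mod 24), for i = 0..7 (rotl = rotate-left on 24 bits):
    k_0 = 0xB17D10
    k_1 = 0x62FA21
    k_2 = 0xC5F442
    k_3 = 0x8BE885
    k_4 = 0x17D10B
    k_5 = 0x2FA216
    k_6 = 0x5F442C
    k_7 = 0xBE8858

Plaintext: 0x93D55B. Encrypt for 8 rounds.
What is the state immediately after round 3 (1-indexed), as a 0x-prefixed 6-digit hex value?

s_0 = plaintext = 0x93D55B
s_1 = Round(s_0, k_0) = 0x55BE29
s_2 = Round(s_1, k_1) = 0xE2943C
s_3 = Round(s_2, k_2) = 0x43C825
s_4 = Round(s_3, k_3) = 0x82529A
s_5 = Round(s_4, k_4) = 0x29A198
s_6 = Round(s_5, k_5) = 0x198BE6
s_7 = Round(s_6, k_6) = 0xBE6262
s_8 = Round(s_7, k_7) = 0x26217C

0x43C825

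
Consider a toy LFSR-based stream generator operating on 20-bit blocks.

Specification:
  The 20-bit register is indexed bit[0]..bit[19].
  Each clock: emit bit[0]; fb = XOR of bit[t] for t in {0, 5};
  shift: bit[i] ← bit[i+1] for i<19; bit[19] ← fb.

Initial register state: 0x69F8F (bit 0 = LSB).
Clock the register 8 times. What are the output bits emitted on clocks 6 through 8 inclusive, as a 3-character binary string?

001

reg_0 = 0x69F8F
clock 1: out=1, reg = 0xB4FC7
clock 2: out=1, reg = 0xDA7E3
clock 3: out=1, reg = 0x6D3F1
clock 4: out=1, reg = 0x369F8
clock 5: out=0, reg = 0x9B4FC
clock 6: out=0, reg = 0xCDA7E
clock 7: out=0, reg = 0xE6D3F
clock 8: out=1, reg = 0x7369F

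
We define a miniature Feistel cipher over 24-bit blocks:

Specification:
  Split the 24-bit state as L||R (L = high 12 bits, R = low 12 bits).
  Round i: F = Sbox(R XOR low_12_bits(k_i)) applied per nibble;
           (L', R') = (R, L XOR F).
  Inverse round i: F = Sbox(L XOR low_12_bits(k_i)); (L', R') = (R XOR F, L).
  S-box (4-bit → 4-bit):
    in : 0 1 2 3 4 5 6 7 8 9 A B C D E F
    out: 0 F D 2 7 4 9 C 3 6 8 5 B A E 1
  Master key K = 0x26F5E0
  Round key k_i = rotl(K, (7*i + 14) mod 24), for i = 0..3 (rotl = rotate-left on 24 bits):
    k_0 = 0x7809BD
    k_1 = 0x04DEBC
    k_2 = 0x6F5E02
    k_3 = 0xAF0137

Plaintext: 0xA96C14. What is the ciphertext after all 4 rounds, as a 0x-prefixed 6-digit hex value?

s_0 = plaintext = 0xA96C14
s_1 = Round(s_0, k_0) = 0xC14E10
s_2 = Round(s_1, k_1) = 0xE10C9F
s_3 = Round(s_2, k_2) = 0xC9F37A
s_4 = Round(s_3, k_3) = 0x37A1E5

0x37A1E5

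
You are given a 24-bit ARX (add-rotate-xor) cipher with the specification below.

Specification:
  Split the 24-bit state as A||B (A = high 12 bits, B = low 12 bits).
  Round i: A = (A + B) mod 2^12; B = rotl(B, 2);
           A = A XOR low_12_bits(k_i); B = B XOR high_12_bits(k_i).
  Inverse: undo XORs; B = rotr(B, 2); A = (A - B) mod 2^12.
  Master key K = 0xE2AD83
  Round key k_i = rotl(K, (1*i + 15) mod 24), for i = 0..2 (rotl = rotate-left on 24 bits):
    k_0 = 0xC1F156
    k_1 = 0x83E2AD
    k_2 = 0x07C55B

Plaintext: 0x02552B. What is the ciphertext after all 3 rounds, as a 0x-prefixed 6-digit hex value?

0xC52BAE

s_0 = plaintext = 0x02552B
s_1 = Round(s_0, k_0) = 0x4068B2
s_2 = Round(s_1, k_1) = 0xE15AF4
s_3 = Round(s_2, k_2) = 0xC52BAE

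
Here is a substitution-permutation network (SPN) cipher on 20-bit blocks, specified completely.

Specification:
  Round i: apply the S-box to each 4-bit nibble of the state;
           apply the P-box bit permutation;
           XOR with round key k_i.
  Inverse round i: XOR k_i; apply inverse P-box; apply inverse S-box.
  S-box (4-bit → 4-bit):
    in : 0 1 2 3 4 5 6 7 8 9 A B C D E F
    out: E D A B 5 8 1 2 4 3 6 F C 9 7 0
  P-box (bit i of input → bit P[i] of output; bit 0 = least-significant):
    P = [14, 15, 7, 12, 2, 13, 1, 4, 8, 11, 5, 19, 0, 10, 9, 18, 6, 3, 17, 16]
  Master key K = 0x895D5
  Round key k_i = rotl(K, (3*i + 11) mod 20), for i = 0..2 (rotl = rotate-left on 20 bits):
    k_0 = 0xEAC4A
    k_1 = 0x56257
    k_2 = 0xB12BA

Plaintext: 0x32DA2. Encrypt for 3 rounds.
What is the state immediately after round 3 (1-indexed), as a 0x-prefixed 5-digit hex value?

0xC0B31

s_0 = plaintext = 0x32DA2
s_1 = Round(s_0, k_0) = 0x31900
s_2 = Round(s_1, k_1) = 0x0D98C
s_3 = Round(s_2, k_2) = 0xC0B31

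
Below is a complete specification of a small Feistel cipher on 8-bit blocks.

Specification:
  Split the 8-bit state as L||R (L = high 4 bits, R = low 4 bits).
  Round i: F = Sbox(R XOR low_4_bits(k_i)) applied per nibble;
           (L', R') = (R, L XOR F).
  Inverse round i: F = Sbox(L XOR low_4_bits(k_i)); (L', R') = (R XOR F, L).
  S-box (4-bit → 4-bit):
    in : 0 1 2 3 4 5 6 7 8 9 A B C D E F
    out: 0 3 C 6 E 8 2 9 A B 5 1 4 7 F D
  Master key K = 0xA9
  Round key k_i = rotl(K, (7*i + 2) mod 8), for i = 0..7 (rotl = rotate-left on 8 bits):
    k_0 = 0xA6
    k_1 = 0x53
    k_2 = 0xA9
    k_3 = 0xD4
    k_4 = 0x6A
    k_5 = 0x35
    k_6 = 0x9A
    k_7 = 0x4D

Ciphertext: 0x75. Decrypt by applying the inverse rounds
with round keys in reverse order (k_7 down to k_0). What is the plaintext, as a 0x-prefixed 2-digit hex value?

0x60

s_0 = ciphertext = 0x75
s_1 = InvRound(s_0, k_7) = 0x07
s_2 = InvRound(s_1, k_6) = 0x20
s_3 = InvRound(s_2, k_5) = 0x92
s_4 = InvRound(s_3, k_4) = 0x49
s_5 = InvRound(s_4, k_3) = 0x94
s_6 = InvRound(s_5, k_2) = 0x49
s_7 = InvRound(s_6, k_1) = 0x04
s_8 = InvRound(s_7, k_0) = 0x60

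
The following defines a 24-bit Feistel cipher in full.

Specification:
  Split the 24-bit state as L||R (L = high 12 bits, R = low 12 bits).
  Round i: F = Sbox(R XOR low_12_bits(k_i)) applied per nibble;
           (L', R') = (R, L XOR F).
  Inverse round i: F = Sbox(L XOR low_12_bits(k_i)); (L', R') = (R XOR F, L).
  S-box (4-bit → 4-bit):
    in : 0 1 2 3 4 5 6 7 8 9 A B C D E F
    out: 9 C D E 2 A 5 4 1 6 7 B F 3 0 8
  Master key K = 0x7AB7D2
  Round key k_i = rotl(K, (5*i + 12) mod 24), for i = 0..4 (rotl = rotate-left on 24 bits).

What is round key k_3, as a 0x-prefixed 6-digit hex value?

0xD5BE93

K = 0x7AB7D2
k_0 = rotl(K, (5*0+12) mod 24) = rotl(K, 12) = 0x7D27AB
k_1 = rotl(K, (5*1+12) mod 24) = rotl(K, 17) = 0xA4F56F
k_2 = rotl(K, (5*2+12) mod 24) = rotl(K, 22) = 0x9EADF4
k_3 = rotl(K, (5*3+12) mod 24) = rotl(K, 3) = 0xD5BE93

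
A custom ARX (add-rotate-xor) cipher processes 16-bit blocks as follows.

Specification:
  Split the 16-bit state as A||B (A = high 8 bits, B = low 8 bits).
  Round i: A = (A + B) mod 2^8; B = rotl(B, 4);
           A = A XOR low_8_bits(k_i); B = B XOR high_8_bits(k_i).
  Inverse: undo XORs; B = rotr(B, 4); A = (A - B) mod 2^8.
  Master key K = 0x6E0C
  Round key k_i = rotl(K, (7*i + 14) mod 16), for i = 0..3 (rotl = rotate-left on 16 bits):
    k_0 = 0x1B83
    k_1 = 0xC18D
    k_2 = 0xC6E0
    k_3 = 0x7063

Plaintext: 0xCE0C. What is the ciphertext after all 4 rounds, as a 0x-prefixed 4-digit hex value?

0xB560

s_0 = plaintext = 0xCE0C
s_1 = Round(s_0, k_0) = 0x59DB
s_2 = Round(s_1, k_1) = 0xB97C
s_3 = Round(s_2, k_2) = 0xD501
s_4 = Round(s_3, k_3) = 0xB560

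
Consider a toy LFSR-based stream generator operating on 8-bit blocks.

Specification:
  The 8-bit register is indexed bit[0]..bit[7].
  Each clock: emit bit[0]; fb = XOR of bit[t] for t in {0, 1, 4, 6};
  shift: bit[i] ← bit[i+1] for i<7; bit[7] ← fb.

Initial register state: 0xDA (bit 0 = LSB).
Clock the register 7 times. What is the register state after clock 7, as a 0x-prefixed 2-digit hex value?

0x3B

reg_0 = 0xDA
clock 1: out=0, reg = 0xED
clock 2: out=1, reg = 0x76
clock 3: out=0, reg = 0xBB
clock 4: out=1, reg = 0xDD
clock 5: out=1, reg = 0xEE
clock 6: out=0, reg = 0x77
clock 7: out=1, reg = 0x3B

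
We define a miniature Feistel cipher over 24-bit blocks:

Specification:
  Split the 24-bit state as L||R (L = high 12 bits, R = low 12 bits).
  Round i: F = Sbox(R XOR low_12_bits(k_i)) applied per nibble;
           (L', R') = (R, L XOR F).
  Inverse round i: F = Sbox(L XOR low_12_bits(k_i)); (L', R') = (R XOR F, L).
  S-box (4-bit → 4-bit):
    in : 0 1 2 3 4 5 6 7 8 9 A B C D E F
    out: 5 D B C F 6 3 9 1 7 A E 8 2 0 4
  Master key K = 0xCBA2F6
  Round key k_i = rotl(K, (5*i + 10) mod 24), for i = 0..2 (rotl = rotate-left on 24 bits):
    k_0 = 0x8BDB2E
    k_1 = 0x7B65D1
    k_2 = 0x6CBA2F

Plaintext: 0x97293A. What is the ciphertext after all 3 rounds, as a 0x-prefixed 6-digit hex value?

0x0A28BF

s_0 = plaintext = 0x97293A
s_1 = Round(s_0, k_0) = 0x93A2AD
s_2 = Round(s_1, k_1) = 0x2AD0A2
s_3 = Round(s_2, k_2) = 0x0A28BF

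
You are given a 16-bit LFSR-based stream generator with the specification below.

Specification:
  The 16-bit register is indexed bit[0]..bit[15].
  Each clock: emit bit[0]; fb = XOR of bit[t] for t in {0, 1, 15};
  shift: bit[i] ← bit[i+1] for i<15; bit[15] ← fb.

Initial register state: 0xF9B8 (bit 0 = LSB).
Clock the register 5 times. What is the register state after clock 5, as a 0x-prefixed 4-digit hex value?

0x1FCD

reg_0 = 0xF9B8
clock 1: out=0, reg = 0xFCDC
clock 2: out=0, reg = 0xFE6E
clock 3: out=0, reg = 0x7F37
clock 4: out=1, reg = 0x3F9B
clock 5: out=1, reg = 0x1FCD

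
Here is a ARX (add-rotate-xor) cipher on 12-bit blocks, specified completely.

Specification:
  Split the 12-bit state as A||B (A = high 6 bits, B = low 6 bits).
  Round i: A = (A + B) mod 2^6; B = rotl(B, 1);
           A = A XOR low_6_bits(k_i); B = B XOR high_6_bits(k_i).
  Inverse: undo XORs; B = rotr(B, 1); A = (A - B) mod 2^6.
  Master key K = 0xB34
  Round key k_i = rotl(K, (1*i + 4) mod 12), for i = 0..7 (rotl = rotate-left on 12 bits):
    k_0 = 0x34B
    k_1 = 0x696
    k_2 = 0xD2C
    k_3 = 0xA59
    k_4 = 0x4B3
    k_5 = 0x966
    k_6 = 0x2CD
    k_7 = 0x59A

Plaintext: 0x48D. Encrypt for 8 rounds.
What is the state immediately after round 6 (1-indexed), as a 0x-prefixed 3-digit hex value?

0x7CC

s_0 = plaintext = 0x48D
s_1 = Round(s_0, k_0) = 0x517
s_2 = Round(s_1, k_1) = 0xF74
s_3 = Round(s_2, k_2) = 0x75D
s_4 = Round(s_3, k_3) = 0x8D3
s_5 = Round(s_4, k_4) = 0x174
s_6 = Round(s_5, k_5) = 0x7CC
s_7 = Round(s_6, k_6) = 0x993
s_8 = Round(s_7, k_7) = 0x8F0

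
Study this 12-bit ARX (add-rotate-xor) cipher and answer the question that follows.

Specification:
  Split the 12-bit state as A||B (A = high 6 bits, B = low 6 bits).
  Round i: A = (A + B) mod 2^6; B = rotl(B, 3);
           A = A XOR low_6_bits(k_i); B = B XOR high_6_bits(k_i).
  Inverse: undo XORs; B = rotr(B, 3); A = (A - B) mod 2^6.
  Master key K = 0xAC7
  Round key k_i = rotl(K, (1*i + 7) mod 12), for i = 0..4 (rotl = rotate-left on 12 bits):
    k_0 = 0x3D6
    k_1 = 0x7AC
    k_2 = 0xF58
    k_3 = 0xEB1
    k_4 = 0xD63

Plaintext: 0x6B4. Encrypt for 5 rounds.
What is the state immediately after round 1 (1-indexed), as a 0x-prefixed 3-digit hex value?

0x629

s_0 = plaintext = 0x6B4
s_1 = Round(s_0, k_0) = 0x629
s_2 = Round(s_1, k_1) = 0xB53
s_3 = Round(s_2, k_2) = 0x627
s_4 = Round(s_3, k_3) = 0x386
s_5 = Round(s_4, k_4) = 0xDC5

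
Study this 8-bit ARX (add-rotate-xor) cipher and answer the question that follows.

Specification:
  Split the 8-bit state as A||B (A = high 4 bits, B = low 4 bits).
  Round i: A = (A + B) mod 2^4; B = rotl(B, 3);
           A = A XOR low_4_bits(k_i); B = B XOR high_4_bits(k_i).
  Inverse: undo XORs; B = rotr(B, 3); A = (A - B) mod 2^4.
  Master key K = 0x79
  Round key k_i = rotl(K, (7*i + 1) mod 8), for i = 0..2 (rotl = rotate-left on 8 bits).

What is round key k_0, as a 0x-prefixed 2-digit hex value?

K = 0x79
k_0 = rotl(K, (7*0+1) mod 8) = rotl(K, 1) = 0xF2

0xF2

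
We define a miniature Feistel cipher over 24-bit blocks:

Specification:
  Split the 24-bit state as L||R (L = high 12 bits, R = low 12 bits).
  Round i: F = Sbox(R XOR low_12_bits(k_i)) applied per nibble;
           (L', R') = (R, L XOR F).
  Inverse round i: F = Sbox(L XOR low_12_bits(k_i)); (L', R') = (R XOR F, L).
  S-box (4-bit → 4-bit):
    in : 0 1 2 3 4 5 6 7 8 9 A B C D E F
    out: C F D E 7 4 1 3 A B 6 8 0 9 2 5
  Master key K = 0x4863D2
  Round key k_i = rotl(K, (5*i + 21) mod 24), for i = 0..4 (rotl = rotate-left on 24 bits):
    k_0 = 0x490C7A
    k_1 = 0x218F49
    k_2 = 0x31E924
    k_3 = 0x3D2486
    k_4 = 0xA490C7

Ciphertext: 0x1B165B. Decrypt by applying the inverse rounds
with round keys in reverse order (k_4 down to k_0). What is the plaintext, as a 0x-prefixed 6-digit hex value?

0x3443F2

s_0 = ciphertext = 0x1B165B
s_1 = InvRound(s_0, k_4) = 0x96A1B1
s_2 = InvRound(s_1, k_3) = 0x89196A
s_3 = InvRound(s_2, k_2) = 0x6EE891
s_4 = InvRound(s_3, k_1) = 0x3F26EE
s_5 = InvRound(s_4, k_0) = 0x3443F2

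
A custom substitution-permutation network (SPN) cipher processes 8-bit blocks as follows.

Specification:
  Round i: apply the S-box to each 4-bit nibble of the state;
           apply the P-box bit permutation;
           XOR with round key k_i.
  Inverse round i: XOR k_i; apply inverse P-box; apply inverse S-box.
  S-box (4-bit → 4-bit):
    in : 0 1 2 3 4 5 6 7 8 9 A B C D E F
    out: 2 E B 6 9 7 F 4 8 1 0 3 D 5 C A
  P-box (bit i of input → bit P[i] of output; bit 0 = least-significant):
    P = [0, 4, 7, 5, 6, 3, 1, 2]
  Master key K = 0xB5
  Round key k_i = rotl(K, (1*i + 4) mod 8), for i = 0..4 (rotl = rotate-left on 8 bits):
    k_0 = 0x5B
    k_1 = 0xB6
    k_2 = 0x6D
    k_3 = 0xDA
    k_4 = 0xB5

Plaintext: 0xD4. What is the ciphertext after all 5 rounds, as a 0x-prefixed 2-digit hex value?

0x87

s_0 = plaintext = 0xD4
s_1 = Round(s_0, k_0) = 0x38
s_2 = Round(s_1, k_1) = 0x9C
s_3 = Round(s_2, k_2) = 0x8C
s_4 = Round(s_3, k_3) = 0x7F
s_5 = Round(s_4, k_4) = 0x87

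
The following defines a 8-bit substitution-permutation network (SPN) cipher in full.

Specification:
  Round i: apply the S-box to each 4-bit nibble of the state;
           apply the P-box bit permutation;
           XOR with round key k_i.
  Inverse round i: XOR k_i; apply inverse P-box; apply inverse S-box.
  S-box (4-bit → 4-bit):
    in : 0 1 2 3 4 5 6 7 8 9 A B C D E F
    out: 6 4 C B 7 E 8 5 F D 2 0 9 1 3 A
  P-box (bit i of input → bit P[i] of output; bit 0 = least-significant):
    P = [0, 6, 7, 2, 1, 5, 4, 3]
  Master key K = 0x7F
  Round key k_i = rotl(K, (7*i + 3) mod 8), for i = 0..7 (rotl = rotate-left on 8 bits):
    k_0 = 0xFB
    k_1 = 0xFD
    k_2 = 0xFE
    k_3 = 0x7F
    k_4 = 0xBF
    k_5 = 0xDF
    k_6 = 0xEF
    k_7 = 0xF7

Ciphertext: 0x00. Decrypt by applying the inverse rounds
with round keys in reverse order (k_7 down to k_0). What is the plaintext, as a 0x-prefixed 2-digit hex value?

s_0 = ciphertext = 0x00
s_1 = InvRound(s_0, k_7) = 0x48
s_2 = InvRound(s_1, k_6) = 0xE9
s_3 = InvRound(s_2, k_5) = 0x46
s_4 = InvRound(s_3, k_4) = 0x54
s_5 = InvRound(s_4, k_3) = 0x3D
s_6 = InvRound(s_5, k_2) = 0xD4
s_7 = InvRound(s_6, k_1) = 0xFD
s_8 = InvRound(s_7, k_0) = 0xD6

0xD6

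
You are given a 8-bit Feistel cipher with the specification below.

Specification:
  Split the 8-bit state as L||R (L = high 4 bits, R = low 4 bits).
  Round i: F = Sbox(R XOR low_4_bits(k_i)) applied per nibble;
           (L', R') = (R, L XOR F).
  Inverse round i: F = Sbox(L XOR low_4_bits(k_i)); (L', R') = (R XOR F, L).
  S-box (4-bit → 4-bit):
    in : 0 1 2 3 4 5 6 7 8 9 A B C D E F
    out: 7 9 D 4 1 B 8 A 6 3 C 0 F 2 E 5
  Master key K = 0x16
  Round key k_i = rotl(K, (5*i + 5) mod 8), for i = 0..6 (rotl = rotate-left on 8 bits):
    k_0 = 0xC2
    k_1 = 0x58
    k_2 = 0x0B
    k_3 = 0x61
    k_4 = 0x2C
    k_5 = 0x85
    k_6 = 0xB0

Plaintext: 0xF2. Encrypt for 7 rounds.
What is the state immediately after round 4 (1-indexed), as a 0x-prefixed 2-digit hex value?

s_0 = plaintext = 0xF2
s_1 = Round(s_0, k_0) = 0x28
s_2 = Round(s_1, k_1) = 0x85
s_3 = Round(s_2, k_2) = 0x56
s_4 = Round(s_3, k_3) = 0x6F
s_5 = Round(s_4, k_4) = 0xF2
s_6 = Round(s_5, k_5) = 0x25
s_7 = Round(s_6, k_6) = 0x59

0x6F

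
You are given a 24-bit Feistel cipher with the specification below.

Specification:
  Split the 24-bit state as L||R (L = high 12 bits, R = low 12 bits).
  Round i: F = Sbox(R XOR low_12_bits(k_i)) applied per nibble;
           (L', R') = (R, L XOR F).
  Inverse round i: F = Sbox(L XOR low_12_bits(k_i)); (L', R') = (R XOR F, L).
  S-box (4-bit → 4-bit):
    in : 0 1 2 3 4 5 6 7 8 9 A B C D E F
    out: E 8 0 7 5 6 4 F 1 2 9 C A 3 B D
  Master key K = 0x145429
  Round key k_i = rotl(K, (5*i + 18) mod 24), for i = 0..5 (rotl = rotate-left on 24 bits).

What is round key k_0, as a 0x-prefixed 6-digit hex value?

K = 0x145429
k_0 = rotl(K, (5*0+18) mod 24) = rotl(K, 18) = 0xA45150

0xA45150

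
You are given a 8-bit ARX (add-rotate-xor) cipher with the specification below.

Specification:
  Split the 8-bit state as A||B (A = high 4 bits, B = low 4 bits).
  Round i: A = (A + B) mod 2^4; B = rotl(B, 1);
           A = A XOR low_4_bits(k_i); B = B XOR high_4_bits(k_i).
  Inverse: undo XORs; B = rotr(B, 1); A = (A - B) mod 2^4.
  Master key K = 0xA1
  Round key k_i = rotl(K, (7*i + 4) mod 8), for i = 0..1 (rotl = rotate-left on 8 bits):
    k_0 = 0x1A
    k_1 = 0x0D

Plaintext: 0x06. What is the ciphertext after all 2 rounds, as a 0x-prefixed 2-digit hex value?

0x4B

s_0 = plaintext = 0x06
s_1 = Round(s_0, k_0) = 0xCD
s_2 = Round(s_1, k_1) = 0x4B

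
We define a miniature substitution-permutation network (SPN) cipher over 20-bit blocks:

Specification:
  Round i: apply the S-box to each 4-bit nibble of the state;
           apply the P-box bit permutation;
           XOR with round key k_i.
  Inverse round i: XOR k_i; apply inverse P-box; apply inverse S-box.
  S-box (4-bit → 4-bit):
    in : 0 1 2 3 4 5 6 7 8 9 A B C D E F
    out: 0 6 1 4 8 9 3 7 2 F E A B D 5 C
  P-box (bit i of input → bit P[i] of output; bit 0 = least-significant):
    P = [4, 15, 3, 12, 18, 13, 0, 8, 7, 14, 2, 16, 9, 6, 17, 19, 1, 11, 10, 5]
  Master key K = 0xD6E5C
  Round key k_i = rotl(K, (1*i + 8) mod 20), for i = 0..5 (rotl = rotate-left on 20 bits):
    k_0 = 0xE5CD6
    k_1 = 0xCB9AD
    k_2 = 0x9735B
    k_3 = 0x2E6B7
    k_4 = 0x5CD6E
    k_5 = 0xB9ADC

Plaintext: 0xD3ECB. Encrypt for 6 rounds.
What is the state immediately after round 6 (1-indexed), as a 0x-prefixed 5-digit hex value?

0xA4EC6

s_0 = plaintext = 0xD3ECB
s_1 = Round(s_0, k_0) = 0x8E970
s_2 = Round(s_1, k_1) = 0xBD328
s_3 = Round(s_2, k_2) = 0x7F97F
s_4 = Round(s_3, k_3) = 0xD9A38
s_5 = Round(s_4, k_4) = 0xE0B09
s_6 = Round(s_5, k_5) = 0xA4EC6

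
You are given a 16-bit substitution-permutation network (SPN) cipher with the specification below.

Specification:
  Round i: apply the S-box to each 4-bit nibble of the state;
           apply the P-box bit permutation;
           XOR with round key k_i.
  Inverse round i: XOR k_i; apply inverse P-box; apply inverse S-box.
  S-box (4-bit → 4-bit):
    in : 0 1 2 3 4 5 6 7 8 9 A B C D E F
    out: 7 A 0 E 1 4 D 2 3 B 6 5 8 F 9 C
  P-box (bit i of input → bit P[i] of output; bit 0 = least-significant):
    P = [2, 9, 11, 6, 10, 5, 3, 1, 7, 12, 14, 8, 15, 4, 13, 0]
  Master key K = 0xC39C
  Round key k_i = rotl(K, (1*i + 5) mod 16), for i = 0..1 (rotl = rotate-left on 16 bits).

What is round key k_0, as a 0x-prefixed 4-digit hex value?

0x7398

K = 0xC39C
k_0 = rotl(K, (1*0+5) mod 16) = rotl(K, 5) = 0x7398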